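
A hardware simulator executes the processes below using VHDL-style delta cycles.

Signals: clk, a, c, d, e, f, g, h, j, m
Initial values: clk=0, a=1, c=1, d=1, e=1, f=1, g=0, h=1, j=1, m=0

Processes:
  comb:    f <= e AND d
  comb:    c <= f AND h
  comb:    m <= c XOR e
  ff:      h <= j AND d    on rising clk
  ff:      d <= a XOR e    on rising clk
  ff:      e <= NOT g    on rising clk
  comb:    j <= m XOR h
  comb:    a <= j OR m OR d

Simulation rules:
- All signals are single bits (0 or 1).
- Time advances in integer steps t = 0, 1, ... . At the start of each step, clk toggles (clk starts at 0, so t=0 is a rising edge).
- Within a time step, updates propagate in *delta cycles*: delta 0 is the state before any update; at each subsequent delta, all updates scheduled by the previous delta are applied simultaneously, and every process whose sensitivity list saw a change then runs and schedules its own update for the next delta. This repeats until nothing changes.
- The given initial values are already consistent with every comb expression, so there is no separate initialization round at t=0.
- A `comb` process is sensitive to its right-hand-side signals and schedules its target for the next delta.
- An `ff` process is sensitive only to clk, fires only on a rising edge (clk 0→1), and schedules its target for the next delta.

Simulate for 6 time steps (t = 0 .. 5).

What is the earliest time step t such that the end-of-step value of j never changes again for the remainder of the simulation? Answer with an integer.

2

[bits: d,a,g,e,c,h,clk,j,m,f]
t=0: Δ0=1101110101 Δ1=1101111101 Δ2=0101111101 Δ3=0101111100 Δ4=0101011100 Δ5=0101011110 Δ6=0101011010 | 6Δ
t=1: Δ0=0101011010 Δ1=0101010010 | 1Δ
t=2: Δ0=0101010010 Δ1=0101011010 Δ2=0101001010 Δ3=0101001110 | 3Δ
t=3: Δ0=0101001110 Δ1=0101000110 | 1Δ
t=4: Δ0=0101000110 Δ1=0101001110 | 1Δ
t=5: Δ0=0101001110 Δ1=0101000110 | 1Δ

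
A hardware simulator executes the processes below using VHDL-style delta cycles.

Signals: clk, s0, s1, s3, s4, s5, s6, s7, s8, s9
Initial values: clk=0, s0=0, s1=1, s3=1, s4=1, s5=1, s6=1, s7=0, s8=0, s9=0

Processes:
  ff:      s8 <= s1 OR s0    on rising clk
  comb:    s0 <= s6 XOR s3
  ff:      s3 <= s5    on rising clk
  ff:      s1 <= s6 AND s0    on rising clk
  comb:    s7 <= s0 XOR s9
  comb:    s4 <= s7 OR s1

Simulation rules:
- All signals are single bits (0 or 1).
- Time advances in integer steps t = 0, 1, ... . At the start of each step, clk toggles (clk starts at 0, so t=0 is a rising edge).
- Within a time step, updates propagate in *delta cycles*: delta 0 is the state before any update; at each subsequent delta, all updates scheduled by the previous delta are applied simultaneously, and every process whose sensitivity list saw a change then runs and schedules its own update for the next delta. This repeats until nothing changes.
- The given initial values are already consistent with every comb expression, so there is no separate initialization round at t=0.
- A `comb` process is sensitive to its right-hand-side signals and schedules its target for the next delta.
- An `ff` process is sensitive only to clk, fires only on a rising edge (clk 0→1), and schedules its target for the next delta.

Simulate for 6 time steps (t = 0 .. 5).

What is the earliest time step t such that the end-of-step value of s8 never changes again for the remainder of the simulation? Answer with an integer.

2

t=0 Δ0: s7=0 s1=1 s0=0 s3=1 s4=1 clk=0 s6=1 s8=0 s5=1 s9=0
  Δ1: clk:0→1
  Δ2: s1:1→0, s8:0→1
  Δ3: s4:1→0
  (3Δ to stable)
t=1 Δ0: s7=0 s1=0 s0=0 s3=1 s4=0 clk=1 s6=1 s8=1 s5=1 s9=0
  Δ1: clk:1→0
  (1Δ to stable)
t=2 Δ0: s7=0 s1=0 s0=0 s3=1 s4=0 clk=0 s6=1 s8=1 s5=1 s9=0
  Δ1: clk:0→1
  Δ2: s8:1→0
  (2Δ to stable)
t=3 Δ0: s7=0 s1=0 s0=0 s3=1 s4=0 clk=1 s6=1 s8=0 s5=1 s9=0
  Δ1: clk:1→0
  (1Δ to stable)
t=4 Δ0: s7=0 s1=0 s0=0 s3=1 s4=0 clk=0 s6=1 s8=0 s5=1 s9=0
  Δ1: clk:0→1
  (1Δ to stable)
t=5 Δ0: s7=0 s1=0 s0=0 s3=1 s4=0 clk=1 s6=1 s8=0 s5=1 s9=0
  Δ1: clk:1→0
  (1Δ to stable)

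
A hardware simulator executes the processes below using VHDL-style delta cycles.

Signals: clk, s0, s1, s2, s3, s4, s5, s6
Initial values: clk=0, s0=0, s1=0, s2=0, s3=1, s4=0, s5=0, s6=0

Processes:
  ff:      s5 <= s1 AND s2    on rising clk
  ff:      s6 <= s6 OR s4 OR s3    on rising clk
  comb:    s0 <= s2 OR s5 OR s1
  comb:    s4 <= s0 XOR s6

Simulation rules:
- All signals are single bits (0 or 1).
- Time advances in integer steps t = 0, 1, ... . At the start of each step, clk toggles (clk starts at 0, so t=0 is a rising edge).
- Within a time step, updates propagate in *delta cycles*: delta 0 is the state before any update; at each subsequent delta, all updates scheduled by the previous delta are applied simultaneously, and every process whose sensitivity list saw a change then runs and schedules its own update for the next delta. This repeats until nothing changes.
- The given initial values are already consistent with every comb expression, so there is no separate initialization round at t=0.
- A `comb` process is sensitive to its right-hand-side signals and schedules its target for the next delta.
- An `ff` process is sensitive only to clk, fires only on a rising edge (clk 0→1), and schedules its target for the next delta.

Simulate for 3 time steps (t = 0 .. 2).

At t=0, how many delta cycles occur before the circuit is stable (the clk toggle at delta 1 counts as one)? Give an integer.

3

[bits: clk,s0,s4,s5,s1,s3,s2,s6]
t=0: Δ0=00000100 Δ1=10000100 Δ2=10000101 Δ3=10100101 | 3Δ
t=1: Δ0=10100101 Δ1=00100101 | 1Δ
t=2: Δ0=00100101 Δ1=10100101 | 1Δ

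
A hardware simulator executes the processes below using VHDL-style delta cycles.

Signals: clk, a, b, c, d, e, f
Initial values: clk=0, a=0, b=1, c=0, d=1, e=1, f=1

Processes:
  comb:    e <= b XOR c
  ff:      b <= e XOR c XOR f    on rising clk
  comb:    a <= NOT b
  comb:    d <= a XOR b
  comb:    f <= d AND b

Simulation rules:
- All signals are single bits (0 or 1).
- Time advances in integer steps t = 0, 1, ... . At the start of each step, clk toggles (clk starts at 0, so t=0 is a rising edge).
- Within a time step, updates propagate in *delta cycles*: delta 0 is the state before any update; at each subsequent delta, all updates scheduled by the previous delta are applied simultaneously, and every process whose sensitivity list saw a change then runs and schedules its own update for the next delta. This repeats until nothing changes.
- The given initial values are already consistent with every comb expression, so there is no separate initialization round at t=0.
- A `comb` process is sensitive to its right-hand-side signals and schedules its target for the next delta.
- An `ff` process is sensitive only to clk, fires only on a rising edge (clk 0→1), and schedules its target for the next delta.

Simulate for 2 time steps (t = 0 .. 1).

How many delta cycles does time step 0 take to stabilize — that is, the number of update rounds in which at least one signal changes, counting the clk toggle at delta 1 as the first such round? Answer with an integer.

t=0 Δ0: f=1 clk=0 c=0 a=0 d=1 b=1 e=1
  Δ1: clk:0→1
  Δ2: b:1→0
  Δ3: f:1→0, a:0→1, d:1→0, e:1→0
  Δ4: d:0→1
  (4Δ to stable)
t=1 Δ0: f=0 clk=1 c=0 a=1 d=1 b=0 e=0
  Δ1: clk:1→0
  (1Δ to stable)

4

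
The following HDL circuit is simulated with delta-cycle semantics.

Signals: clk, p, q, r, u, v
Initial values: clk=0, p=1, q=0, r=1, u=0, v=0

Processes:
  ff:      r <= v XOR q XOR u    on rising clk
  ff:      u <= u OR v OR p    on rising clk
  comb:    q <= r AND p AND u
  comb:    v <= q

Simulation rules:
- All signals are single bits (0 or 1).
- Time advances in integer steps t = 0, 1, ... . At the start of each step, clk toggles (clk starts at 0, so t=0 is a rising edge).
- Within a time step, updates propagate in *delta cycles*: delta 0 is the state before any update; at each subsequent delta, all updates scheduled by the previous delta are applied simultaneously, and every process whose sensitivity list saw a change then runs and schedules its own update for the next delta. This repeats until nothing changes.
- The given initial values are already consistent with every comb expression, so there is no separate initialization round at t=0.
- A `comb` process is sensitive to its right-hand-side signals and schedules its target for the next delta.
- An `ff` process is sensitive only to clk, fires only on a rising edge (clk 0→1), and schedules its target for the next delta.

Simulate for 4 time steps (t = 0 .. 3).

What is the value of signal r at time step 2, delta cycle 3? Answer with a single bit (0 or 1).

1

t=0 Δ0: v=0 p=1 q=0 clk=0 u=0 r=1
  Δ1: clk:0→1
  Δ2: u:0→1, r:1→0
  (2Δ to stable)
t=1 Δ0: v=0 p=1 q=0 clk=1 u=1 r=0
  Δ1: clk:1→0
  (1Δ to stable)
t=2 Δ0: v=0 p=1 q=0 clk=0 u=1 r=0
  Δ1: clk:0→1
  Δ2: r:0→1
  Δ3: q:0→1
  Δ4: v:0→1
  (4Δ to stable)
t=3 Δ0: v=1 p=1 q=1 clk=1 u=1 r=1
  Δ1: clk:1→0
  (1Δ to stable)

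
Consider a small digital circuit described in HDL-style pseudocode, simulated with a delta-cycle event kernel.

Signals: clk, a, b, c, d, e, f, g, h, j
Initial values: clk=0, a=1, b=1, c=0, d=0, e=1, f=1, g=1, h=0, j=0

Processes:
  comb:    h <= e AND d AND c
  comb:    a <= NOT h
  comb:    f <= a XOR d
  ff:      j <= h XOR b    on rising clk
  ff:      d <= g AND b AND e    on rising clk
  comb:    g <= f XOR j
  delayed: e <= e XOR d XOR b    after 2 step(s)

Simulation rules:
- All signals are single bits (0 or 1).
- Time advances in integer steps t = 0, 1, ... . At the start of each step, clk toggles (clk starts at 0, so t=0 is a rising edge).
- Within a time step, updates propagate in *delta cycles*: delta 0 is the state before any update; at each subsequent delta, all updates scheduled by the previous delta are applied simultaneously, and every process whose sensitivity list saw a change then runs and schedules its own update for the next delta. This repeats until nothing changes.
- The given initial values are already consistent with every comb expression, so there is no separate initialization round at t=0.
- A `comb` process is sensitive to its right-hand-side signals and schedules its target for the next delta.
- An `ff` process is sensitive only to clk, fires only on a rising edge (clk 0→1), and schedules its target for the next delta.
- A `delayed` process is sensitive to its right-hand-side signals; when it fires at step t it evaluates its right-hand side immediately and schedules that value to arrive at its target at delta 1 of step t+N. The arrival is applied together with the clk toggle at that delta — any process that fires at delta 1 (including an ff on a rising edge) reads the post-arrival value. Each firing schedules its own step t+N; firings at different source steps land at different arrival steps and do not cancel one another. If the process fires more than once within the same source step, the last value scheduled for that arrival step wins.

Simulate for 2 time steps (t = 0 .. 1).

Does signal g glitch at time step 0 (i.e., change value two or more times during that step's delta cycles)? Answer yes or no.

yes

[bits: clk,d,e,h,f,a,b,j,c,g]
t=0: Δ0=0010111001 Δ1=1010111001 Δ2=1110111101 Δ3=1110011100 Δ4=1110011101 | 4Δ
t=1: Δ0=1110011101 Δ1=0110011101 | 1Δ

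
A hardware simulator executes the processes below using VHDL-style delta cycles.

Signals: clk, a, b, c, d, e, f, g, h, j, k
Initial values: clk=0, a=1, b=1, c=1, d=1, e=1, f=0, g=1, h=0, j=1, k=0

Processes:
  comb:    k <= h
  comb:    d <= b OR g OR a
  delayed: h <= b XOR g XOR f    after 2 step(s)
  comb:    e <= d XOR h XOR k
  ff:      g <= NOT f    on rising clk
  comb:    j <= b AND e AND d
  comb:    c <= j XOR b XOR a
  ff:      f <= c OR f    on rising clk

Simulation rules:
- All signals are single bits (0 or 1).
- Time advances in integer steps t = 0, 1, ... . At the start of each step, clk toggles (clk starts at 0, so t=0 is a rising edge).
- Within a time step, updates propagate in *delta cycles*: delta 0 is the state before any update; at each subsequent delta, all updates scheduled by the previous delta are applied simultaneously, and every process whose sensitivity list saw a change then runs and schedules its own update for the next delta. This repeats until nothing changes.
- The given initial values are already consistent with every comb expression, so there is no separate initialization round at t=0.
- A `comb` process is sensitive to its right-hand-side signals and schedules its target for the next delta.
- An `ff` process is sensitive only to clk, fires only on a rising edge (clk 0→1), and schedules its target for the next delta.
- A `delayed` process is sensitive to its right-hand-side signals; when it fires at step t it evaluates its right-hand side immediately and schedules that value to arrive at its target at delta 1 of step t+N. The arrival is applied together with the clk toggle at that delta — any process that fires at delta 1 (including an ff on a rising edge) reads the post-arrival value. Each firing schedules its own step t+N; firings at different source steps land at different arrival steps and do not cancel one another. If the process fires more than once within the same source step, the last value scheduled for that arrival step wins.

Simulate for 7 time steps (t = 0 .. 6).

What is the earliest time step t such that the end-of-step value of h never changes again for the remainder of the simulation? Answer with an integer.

4

t=0 Δ0: j=1 clk=0 e=1 f=0 g=1 a=1 h=0 b=1 d=1 c=1 k=0
  Δ1: clk:0→1
  Δ2: f:0→1
  (2Δ to stable)
t=1 Δ0: j=1 clk=1 e=1 f=1 g=1 a=1 h=0 b=1 d=1 c=1 k=0
  Δ1: clk:1→0
  (1Δ to stable)
t=2 Δ0: j=1 clk=0 e=1 f=1 g=1 a=1 h=0 b=1 d=1 c=1 k=0
  Δ1: clk:0→1, h:0→1
  Δ2: e:1→0, g:1→0, k:0→1
  Δ3: j:1→0, e:0→1
  Δ4: j:0→1, c:1→0
  Δ5: c:0→1
  (5Δ to stable)
t=3 Δ0: j=1 clk=1 e=1 f=1 g=0 a=1 h=1 b=1 d=1 c=1 k=1
  Δ1: clk:1→0
  (1Δ to stable)
t=4 Δ0: j=1 clk=0 e=1 f=1 g=0 a=1 h=1 b=1 d=1 c=1 k=1
  Δ1: clk:0→1, h:1→0
  Δ2: e:1→0, k:1→0
  Δ3: j:1→0, e:0→1
  Δ4: j:0→1, c:1→0
  Δ5: c:0→1
  (5Δ to stable)
t=5 Δ0: j=1 clk=1 e=1 f=1 g=0 a=1 h=0 b=1 d=1 c=1 k=0
  Δ1: clk:1→0
  (1Δ to stable)
t=6 Δ0: j=1 clk=0 e=1 f=1 g=0 a=1 h=0 b=1 d=1 c=1 k=0
  Δ1: clk:0→1
  (1Δ to stable)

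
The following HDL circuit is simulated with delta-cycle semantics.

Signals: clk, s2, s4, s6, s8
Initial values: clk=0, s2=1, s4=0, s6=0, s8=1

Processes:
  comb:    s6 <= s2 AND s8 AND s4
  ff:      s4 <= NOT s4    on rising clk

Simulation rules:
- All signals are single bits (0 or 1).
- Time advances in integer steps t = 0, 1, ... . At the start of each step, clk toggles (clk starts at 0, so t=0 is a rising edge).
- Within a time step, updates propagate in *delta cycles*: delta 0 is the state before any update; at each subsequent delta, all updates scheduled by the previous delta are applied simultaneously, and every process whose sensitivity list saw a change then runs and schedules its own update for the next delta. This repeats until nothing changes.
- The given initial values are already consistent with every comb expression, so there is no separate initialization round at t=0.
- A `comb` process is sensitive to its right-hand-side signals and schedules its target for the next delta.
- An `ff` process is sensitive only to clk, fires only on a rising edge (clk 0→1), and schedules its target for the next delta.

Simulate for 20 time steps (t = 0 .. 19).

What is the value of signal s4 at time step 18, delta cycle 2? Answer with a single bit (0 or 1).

0

t0.Δ0 clk=0 s8=1 s2=1 s6=0 s4=0
t0.Δ1 clk=1 s8=1 s2=1 s6=0 s4=0
t0.Δ2 clk=1 s8=1 s2=1 s6=0 s4=1
t0.Δ3 clk=1 s8=1 s2=1 s6=1 s4=1
t1.Δ0 clk=1 s8=1 s2=1 s6=1 s4=1
t1.Δ1 clk=0 s8=1 s2=1 s6=1 s4=1
t2.Δ0 clk=0 s8=1 s2=1 s6=1 s4=1
t2.Δ1 clk=1 s8=1 s2=1 s6=1 s4=1
t2.Δ2 clk=1 s8=1 s2=1 s6=1 s4=0
t2.Δ3 clk=1 s8=1 s2=1 s6=0 s4=0
t3.Δ0 clk=1 s8=1 s2=1 s6=0 s4=0
t3.Δ1 clk=0 s8=1 s2=1 s6=0 s4=0
t4.Δ0 clk=0 s8=1 s2=1 s6=0 s4=0
t4.Δ1 clk=1 s8=1 s2=1 s6=0 s4=0
t4.Δ2 clk=1 s8=1 s2=1 s6=0 s4=1
t4.Δ3 clk=1 s8=1 s2=1 s6=1 s4=1
t5.Δ0 clk=1 s8=1 s2=1 s6=1 s4=1
t5.Δ1 clk=0 s8=1 s2=1 s6=1 s4=1
t6.Δ0 clk=0 s8=1 s2=1 s6=1 s4=1
t6.Δ1 clk=1 s8=1 s2=1 s6=1 s4=1
t6.Δ2 clk=1 s8=1 s2=1 s6=1 s4=0
t6.Δ3 clk=1 s8=1 s2=1 s6=0 s4=0
t7.Δ0 clk=1 s8=1 s2=1 s6=0 s4=0
t7.Δ1 clk=0 s8=1 s2=1 s6=0 s4=0
t8.Δ0 clk=0 s8=1 s2=1 s6=0 s4=0
t8.Δ1 clk=1 s8=1 s2=1 s6=0 s4=0
t8.Δ2 clk=1 s8=1 s2=1 s6=0 s4=1
t8.Δ3 clk=1 s8=1 s2=1 s6=1 s4=1
t9.Δ0 clk=1 s8=1 s2=1 s6=1 s4=1
t9.Δ1 clk=0 s8=1 s2=1 s6=1 s4=1
t10.Δ0 clk=0 s8=1 s2=1 s6=1 s4=1
t10.Δ1 clk=1 s8=1 s2=1 s6=1 s4=1
t10.Δ2 clk=1 s8=1 s2=1 s6=1 s4=0
t10.Δ3 clk=1 s8=1 s2=1 s6=0 s4=0
t11.Δ0 clk=1 s8=1 s2=1 s6=0 s4=0
t11.Δ1 clk=0 s8=1 s2=1 s6=0 s4=0
t12.Δ0 clk=0 s8=1 s2=1 s6=0 s4=0
t12.Δ1 clk=1 s8=1 s2=1 s6=0 s4=0
t12.Δ2 clk=1 s8=1 s2=1 s6=0 s4=1
t12.Δ3 clk=1 s8=1 s2=1 s6=1 s4=1
t13.Δ0 clk=1 s8=1 s2=1 s6=1 s4=1
t13.Δ1 clk=0 s8=1 s2=1 s6=1 s4=1
t14.Δ0 clk=0 s8=1 s2=1 s6=1 s4=1
t14.Δ1 clk=1 s8=1 s2=1 s6=1 s4=1
t14.Δ2 clk=1 s8=1 s2=1 s6=1 s4=0
t14.Δ3 clk=1 s8=1 s2=1 s6=0 s4=0
t15.Δ0 clk=1 s8=1 s2=1 s6=0 s4=0
t15.Δ1 clk=0 s8=1 s2=1 s6=0 s4=0
t16.Δ0 clk=0 s8=1 s2=1 s6=0 s4=0
t16.Δ1 clk=1 s8=1 s2=1 s6=0 s4=0
t16.Δ2 clk=1 s8=1 s2=1 s6=0 s4=1
t16.Δ3 clk=1 s8=1 s2=1 s6=1 s4=1
t17.Δ0 clk=1 s8=1 s2=1 s6=1 s4=1
t17.Δ1 clk=0 s8=1 s2=1 s6=1 s4=1
t18.Δ0 clk=0 s8=1 s2=1 s6=1 s4=1
t18.Δ1 clk=1 s8=1 s2=1 s6=1 s4=1
t18.Δ2 clk=1 s8=1 s2=1 s6=1 s4=0
t18.Δ3 clk=1 s8=1 s2=1 s6=0 s4=0
t19.Δ0 clk=1 s8=1 s2=1 s6=0 s4=0
t19.Δ1 clk=0 s8=1 s2=1 s6=0 s4=0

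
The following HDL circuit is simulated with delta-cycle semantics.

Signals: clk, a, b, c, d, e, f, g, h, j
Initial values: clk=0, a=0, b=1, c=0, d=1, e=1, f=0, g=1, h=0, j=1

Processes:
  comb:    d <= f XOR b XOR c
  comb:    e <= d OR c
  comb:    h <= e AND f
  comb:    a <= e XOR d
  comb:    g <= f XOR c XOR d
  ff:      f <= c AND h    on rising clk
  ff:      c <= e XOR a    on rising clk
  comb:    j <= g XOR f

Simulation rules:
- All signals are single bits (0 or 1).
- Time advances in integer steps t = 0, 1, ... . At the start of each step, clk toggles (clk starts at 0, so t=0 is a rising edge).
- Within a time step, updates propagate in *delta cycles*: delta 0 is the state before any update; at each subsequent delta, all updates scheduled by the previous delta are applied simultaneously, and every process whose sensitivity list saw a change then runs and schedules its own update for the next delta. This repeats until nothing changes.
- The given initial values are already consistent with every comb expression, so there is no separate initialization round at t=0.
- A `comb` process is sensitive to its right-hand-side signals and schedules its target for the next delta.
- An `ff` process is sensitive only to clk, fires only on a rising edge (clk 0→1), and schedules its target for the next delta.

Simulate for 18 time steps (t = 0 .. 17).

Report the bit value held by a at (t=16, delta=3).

t=0 Δ0: clk=0 h=0 j=1 c=0 b=1 f=0 d=1 a=0 g=1 e=1
  Δ1: clk:0→1
  Δ2: c:0→1
  Δ3: d:1→0, g:1→0
  Δ4: j:1→0, a:0→1, g:0→1
  Δ5: j:0→1
  (5Δ to stable)
t=1 Δ0: clk=1 h=0 j=1 c=1 b=1 f=0 d=0 a=1 g=1 e=1
  Δ1: clk:1→0
  (1Δ to stable)
t=2 Δ0: clk=0 h=0 j=1 c=1 b=1 f=0 d=0 a=1 g=1 e=1
  Δ1: clk:0→1
  Δ2: c:1→0
  Δ3: d:0→1, g:1→0, e:1→0
  Δ4: j:1→0, g:0→1, e:0→1
  Δ5: j:0→1, a:1→0
  (5Δ to stable)
t=3 Δ0: clk=1 h=0 j=1 c=0 b=1 f=0 d=1 a=0 g=1 e=1
  Δ1: clk:1→0
  (1Δ to stable)
t=4 Δ0: clk=0 h=0 j=1 c=0 b=1 f=0 d=1 a=0 g=1 e=1
  Δ1: clk:0→1
  Δ2: c:0→1
  Δ3: d:1→0, g:1→0
  Δ4: j:1→0, a:0→1, g:0→1
  Δ5: j:0→1
  (5Δ to stable)
t=5 Δ0: clk=1 h=0 j=1 c=1 b=1 f=0 d=0 a=1 g=1 e=1
  Δ1: clk:1→0
  (1Δ to stable)
t=6 Δ0: clk=0 h=0 j=1 c=1 b=1 f=0 d=0 a=1 g=1 e=1
  Δ1: clk:0→1
  Δ2: c:1→0
  Δ3: d:0→1, g:1→0, e:1→0
  Δ4: j:1→0, g:0→1, e:0→1
  Δ5: j:0→1, a:1→0
  (5Δ to stable)
t=7 Δ0: clk=1 h=0 j=1 c=0 b=1 f=0 d=1 a=0 g=1 e=1
  Δ1: clk:1→0
  (1Δ to stable)
t=8 Δ0: clk=0 h=0 j=1 c=0 b=1 f=0 d=1 a=0 g=1 e=1
  Δ1: clk:0→1
  Δ2: c:0→1
  Δ3: d:1→0, g:1→0
  Δ4: j:1→0, a:0→1, g:0→1
  Δ5: j:0→1
  (5Δ to stable)
t=9 Δ0: clk=1 h=0 j=1 c=1 b=1 f=0 d=0 a=1 g=1 e=1
  Δ1: clk:1→0
  (1Δ to stable)
t=10 Δ0: clk=0 h=0 j=1 c=1 b=1 f=0 d=0 a=1 g=1 e=1
  Δ1: clk:0→1
  Δ2: c:1→0
  Δ3: d:0→1, g:1→0, e:1→0
  Δ4: j:1→0, g:0→1, e:0→1
  Δ5: j:0→1, a:1→0
  (5Δ to stable)
t=11 Δ0: clk=1 h=0 j=1 c=0 b=1 f=0 d=1 a=0 g=1 e=1
  Δ1: clk:1→0
  (1Δ to stable)
t=12 Δ0: clk=0 h=0 j=1 c=0 b=1 f=0 d=1 a=0 g=1 e=1
  Δ1: clk:0→1
  Δ2: c:0→1
  Δ3: d:1→0, g:1→0
  Δ4: j:1→0, a:0→1, g:0→1
  Δ5: j:0→1
  (5Δ to stable)
t=13 Δ0: clk=1 h=0 j=1 c=1 b=1 f=0 d=0 a=1 g=1 e=1
  Δ1: clk:1→0
  (1Δ to stable)
t=14 Δ0: clk=0 h=0 j=1 c=1 b=1 f=0 d=0 a=1 g=1 e=1
  Δ1: clk:0→1
  Δ2: c:1→0
  Δ3: d:0→1, g:1→0, e:1→0
  Δ4: j:1→0, g:0→1, e:0→1
  Δ5: j:0→1, a:1→0
  (5Δ to stable)
t=15 Δ0: clk=1 h=0 j=1 c=0 b=1 f=0 d=1 a=0 g=1 e=1
  Δ1: clk:1→0
  (1Δ to stable)
t=16 Δ0: clk=0 h=0 j=1 c=0 b=1 f=0 d=1 a=0 g=1 e=1
  Δ1: clk:0→1
  Δ2: c:0→1
  Δ3: d:1→0, g:1→0
  Δ4: j:1→0, a:0→1, g:0→1
  Δ5: j:0→1
  (5Δ to stable)
t=17 Δ0: clk=1 h=0 j=1 c=1 b=1 f=0 d=0 a=1 g=1 e=1
  Δ1: clk:1→0
  (1Δ to stable)

0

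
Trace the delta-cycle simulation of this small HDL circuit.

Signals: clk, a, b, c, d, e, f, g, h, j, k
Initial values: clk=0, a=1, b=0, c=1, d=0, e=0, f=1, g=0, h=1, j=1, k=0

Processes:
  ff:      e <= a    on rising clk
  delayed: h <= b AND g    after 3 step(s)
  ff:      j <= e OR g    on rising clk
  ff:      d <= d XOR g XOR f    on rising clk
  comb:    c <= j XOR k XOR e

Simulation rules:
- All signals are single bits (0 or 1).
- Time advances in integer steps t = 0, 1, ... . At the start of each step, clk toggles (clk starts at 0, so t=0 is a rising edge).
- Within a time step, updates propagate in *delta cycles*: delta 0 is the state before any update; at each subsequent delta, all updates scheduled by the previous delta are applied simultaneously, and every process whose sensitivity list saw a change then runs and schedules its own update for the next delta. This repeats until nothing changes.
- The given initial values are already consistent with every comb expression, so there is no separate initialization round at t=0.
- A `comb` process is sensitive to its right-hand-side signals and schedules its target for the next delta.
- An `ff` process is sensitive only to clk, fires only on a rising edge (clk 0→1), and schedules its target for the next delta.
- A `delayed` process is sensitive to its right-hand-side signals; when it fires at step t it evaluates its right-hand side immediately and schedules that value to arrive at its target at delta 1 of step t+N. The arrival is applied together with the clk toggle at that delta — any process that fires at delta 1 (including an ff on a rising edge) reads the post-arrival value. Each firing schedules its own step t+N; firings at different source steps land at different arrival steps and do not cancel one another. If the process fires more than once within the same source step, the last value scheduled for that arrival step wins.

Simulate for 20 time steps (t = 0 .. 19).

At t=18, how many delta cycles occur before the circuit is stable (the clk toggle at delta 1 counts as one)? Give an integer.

2

t=0 Δ0: f=1 j=1 a=1 c=1 g=0 k=0 d=0 e=0 b=0 clk=0 h=1
  Δ1: clk:0→1
  Δ2: j:1→0, d:0→1, e:0→1
  (2Δ to stable)
t=1 Δ0: f=1 j=0 a=1 c=1 g=0 k=0 d=1 e=1 b=0 clk=1 h=1
  Δ1: clk:1→0
  (1Δ to stable)
t=2 Δ0: f=1 j=0 a=1 c=1 g=0 k=0 d=1 e=1 b=0 clk=0 h=1
  Δ1: clk:0→1
  Δ2: j:0→1, d:1→0
  Δ3: c:1→0
  (3Δ to stable)
t=3 Δ0: f=1 j=1 a=1 c=0 g=0 k=0 d=0 e=1 b=0 clk=1 h=1
  Δ1: clk:1→0
  (1Δ to stable)
t=4 Δ0: f=1 j=1 a=1 c=0 g=0 k=0 d=0 e=1 b=0 clk=0 h=1
  Δ1: clk:0→1
  Δ2: d:0→1
  (2Δ to stable)
t=5 Δ0: f=1 j=1 a=1 c=0 g=0 k=0 d=1 e=1 b=0 clk=1 h=1
  Δ1: clk:1→0
  (1Δ to stable)
t=6 Δ0: f=1 j=1 a=1 c=0 g=0 k=0 d=1 e=1 b=0 clk=0 h=1
  Δ1: clk:0→1
  Δ2: d:1→0
  (2Δ to stable)
t=7 Δ0: f=1 j=1 a=1 c=0 g=0 k=0 d=0 e=1 b=0 clk=1 h=1
  Δ1: clk:1→0
  (1Δ to stable)
t=8 Δ0: f=1 j=1 a=1 c=0 g=0 k=0 d=0 e=1 b=0 clk=0 h=1
  Δ1: clk:0→1
  Δ2: d:0→1
  (2Δ to stable)
t=9 Δ0: f=1 j=1 a=1 c=0 g=0 k=0 d=1 e=1 b=0 clk=1 h=1
  Δ1: clk:1→0
  (1Δ to stable)
t=10 Δ0: f=1 j=1 a=1 c=0 g=0 k=0 d=1 e=1 b=0 clk=0 h=1
  Δ1: clk:0→1
  Δ2: d:1→0
  (2Δ to stable)
t=11 Δ0: f=1 j=1 a=1 c=0 g=0 k=0 d=0 e=1 b=0 clk=1 h=1
  Δ1: clk:1→0
  (1Δ to stable)
t=12 Δ0: f=1 j=1 a=1 c=0 g=0 k=0 d=0 e=1 b=0 clk=0 h=1
  Δ1: clk:0→1
  Δ2: d:0→1
  (2Δ to stable)
t=13 Δ0: f=1 j=1 a=1 c=0 g=0 k=0 d=1 e=1 b=0 clk=1 h=1
  Δ1: clk:1→0
  (1Δ to stable)
t=14 Δ0: f=1 j=1 a=1 c=0 g=0 k=0 d=1 e=1 b=0 clk=0 h=1
  Δ1: clk:0→1
  Δ2: d:1→0
  (2Δ to stable)
t=15 Δ0: f=1 j=1 a=1 c=0 g=0 k=0 d=0 e=1 b=0 clk=1 h=1
  Δ1: clk:1→0
  (1Δ to stable)
t=16 Δ0: f=1 j=1 a=1 c=0 g=0 k=0 d=0 e=1 b=0 clk=0 h=1
  Δ1: clk:0→1
  Δ2: d:0→1
  (2Δ to stable)
t=17 Δ0: f=1 j=1 a=1 c=0 g=0 k=0 d=1 e=1 b=0 clk=1 h=1
  Δ1: clk:1→0
  (1Δ to stable)
t=18 Δ0: f=1 j=1 a=1 c=0 g=0 k=0 d=1 e=1 b=0 clk=0 h=1
  Δ1: clk:0→1
  Δ2: d:1→0
  (2Δ to stable)
t=19 Δ0: f=1 j=1 a=1 c=0 g=0 k=0 d=0 e=1 b=0 clk=1 h=1
  Δ1: clk:1→0
  (1Δ to stable)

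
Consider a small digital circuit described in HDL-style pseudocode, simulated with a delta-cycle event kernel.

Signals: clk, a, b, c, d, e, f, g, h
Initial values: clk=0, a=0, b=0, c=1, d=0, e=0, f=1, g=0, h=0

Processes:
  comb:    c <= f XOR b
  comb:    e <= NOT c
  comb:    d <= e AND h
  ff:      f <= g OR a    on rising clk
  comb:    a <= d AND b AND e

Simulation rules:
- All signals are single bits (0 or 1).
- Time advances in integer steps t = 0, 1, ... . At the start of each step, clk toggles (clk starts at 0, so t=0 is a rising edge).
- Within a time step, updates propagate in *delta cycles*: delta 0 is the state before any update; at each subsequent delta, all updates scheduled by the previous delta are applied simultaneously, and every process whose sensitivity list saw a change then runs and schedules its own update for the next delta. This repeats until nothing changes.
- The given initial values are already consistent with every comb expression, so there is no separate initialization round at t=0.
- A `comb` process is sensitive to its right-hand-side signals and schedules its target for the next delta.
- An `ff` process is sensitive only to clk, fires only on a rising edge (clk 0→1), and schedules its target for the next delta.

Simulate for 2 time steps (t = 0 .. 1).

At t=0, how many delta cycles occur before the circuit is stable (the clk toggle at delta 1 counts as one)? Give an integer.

t0.Δ0 d=0 e=0 b=0 f=1 c=1 clk=0 h=0 g=0 a=0
t0.Δ1 d=0 e=0 b=0 f=1 c=1 clk=1 h=0 g=0 a=0
t0.Δ2 d=0 e=0 b=0 f=0 c=1 clk=1 h=0 g=0 a=0
t0.Δ3 d=0 e=0 b=0 f=0 c=0 clk=1 h=0 g=0 a=0
t0.Δ4 d=0 e=1 b=0 f=0 c=0 clk=1 h=0 g=0 a=0
t1.Δ0 d=0 e=1 b=0 f=0 c=0 clk=1 h=0 g=0 a=0
t1.Δ1 d=0 e=1 b=0 f=0 c=0 clk=0 h=0 g=0 a=0

4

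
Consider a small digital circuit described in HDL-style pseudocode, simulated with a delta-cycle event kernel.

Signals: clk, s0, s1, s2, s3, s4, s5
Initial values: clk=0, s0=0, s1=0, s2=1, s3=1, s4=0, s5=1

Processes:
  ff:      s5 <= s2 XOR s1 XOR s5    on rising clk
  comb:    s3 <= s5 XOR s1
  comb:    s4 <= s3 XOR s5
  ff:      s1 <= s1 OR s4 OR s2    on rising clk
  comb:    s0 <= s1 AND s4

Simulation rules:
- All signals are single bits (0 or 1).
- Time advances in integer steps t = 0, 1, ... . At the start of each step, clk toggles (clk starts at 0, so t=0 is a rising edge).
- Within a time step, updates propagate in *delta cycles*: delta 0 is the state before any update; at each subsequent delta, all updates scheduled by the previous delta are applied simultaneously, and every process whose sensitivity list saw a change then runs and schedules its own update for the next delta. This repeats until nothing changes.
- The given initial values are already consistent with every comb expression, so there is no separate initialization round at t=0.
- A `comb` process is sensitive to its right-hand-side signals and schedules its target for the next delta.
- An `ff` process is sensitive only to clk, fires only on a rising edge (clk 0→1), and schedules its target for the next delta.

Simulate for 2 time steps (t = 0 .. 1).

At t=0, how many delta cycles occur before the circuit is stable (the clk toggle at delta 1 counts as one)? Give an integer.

4

[bits: s1,s3,s0,s2,clk,s4,s5]
t=0: Δ0=0101001 Δ1=0101101 Δ2=1101100 Δ3=1101110 Δ4=1111110 | 4Δ
t=1: Δ0=1111110 Δ1=1111010 | 1Δ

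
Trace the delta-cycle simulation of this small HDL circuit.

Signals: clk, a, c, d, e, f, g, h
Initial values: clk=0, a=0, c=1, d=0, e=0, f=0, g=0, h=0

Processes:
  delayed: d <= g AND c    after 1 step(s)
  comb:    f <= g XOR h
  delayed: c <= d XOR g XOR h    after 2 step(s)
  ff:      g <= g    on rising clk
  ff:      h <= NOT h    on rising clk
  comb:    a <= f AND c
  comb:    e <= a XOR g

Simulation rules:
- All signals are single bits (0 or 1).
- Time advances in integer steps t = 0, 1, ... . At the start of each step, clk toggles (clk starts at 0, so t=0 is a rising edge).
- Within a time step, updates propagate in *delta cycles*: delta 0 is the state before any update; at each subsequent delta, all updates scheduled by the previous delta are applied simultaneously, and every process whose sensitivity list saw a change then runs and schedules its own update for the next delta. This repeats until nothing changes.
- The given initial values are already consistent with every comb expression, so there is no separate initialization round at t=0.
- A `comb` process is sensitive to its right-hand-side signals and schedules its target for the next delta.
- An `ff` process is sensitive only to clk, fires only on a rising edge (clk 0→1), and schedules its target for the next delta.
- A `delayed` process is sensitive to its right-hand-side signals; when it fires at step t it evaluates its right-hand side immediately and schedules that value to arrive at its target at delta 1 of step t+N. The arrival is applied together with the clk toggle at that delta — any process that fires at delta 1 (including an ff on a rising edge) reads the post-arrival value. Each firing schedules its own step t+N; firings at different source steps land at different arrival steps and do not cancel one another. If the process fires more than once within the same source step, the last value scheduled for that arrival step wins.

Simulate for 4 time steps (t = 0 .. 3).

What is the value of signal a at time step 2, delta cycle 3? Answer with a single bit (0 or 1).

t=0 Δ0: h=0 d=0 f=0 e=0 clk=0 a=0 g=0 c=1
  Δ1: clk:0→1
  Δ2: h:0→1
  Δ3: f:0→1
  Δ4: a:0→1
  Δ5: e:0→1
  (5Δ to stable)
t=1 Δ0: h=1 d=0 f=1 e=1 clk=1 a=1 g=0 c=1
  Δ1: clk:1→0
  (1Δ to stable)
t=2 Δ0: h=1 d=0 f=1 e=1 clk=0 a=1 g=0 c=1
  Δ1: clk:0→1
  Δ2: h:1→0
  Δ3: f:1→0
  Δ4: a:1→0
  Δ5: e:1→0
  (5Δ to stable)
t=3 Δ0: h=0 d=0 f=0 e=0 clk=1 a=0 g=0 c=1
  Δ1: clk:1→0
  (1Δ to stable)

1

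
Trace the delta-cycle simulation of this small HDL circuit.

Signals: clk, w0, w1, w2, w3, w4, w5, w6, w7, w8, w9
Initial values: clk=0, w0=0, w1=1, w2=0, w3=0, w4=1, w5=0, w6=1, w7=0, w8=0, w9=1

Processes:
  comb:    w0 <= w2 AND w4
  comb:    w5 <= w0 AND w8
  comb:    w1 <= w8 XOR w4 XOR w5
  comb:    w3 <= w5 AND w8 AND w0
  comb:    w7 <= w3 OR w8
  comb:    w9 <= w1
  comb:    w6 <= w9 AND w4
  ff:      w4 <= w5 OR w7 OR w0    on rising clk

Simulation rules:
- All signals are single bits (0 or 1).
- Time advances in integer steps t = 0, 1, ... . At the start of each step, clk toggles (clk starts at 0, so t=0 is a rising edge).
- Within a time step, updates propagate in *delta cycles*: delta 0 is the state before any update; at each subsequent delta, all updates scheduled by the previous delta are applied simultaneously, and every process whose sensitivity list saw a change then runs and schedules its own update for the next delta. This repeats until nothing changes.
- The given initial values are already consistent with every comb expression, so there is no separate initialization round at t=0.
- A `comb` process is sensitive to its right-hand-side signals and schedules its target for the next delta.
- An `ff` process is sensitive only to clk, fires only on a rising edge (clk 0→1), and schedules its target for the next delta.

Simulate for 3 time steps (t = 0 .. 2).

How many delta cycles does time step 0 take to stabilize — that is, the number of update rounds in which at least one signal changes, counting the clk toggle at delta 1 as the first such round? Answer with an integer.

4

[bits: w4,w7,clk,w2,w8,w1,w6,w3,w0,w9,w5]
t=0: Δ0=10000110010 Δ1=10100110010 Δ2=00100110010 Δ3=00100000010 Δ4=00100000000 | 4Δ
t=1: Δ0=00100000000 Δ1=00000000000 | 1Δ
t=2: Δ0=00000000000 Δ1=00100000000 | 1Δ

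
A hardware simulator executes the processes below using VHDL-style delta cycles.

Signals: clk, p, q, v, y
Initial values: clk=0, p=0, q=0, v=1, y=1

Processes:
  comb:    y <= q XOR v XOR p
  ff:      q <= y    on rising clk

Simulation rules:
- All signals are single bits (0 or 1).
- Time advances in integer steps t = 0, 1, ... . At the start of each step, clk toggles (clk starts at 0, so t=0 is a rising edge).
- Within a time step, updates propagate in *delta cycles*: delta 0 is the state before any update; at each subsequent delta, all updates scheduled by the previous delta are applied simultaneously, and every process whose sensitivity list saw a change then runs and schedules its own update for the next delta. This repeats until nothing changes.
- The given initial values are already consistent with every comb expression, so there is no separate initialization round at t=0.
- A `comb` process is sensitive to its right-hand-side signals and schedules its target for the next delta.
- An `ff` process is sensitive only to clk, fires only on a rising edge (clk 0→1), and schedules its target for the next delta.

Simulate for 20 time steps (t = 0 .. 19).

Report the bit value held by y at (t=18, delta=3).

[bits: q,v,clk,y,p]
t=0: Δ0=01010 Δ1=01110 Δ2=11110 Δ3=11100 | 3Δ
t=1: Δ0=11100 Δ1=11000 | 1Δ
t=2: Δ0=11000 Δ1=11100 Δ2=01100 Δ3=01110 | 3Δ
t=3: Δ0=01110 Δ1=01010 | 1Δ
t=4: Δ0=01010 Δ1=01110 Δ2=11110 Δ3=11100 | 3Δ
t=5: Δ0=11100 Δ1=11000 | 1Δ
t=6: Δ0=11000 Δ1=11100 Δ2=01100 Δ3=01110 | 3Δ
t=7: Δ0=01110 Δ1=01010 | 1Δ
t=8: Δ0=01010 Δ1=01110 Δ2=11110 Δ3=11100 | 3Δ
t=9: Δ0=11100 Δ1=11000 | 1Δ
t=10: Δ0=11000 Δ1=11100 Δ2=01100 Δ3=01110 | 3Δ
t=11: Δ0=01110 Δ1=01010 | 1Δ
t=12: Δ0=01010 Δ1=01110 Δ2=11110 Δ3=11100 | 3Δ
t=13: Δ0=11100 Δ1=11000 | 1Δ
t=14: Δ0=11000 Δ1=11100 Δ2=01100 Δ3=01110 | 3Δ
t=15: Δ0=01110 Δ1=01010 | 1Δ
t=16: Δ0=01010 Δ1=01110 Δ2=11110 Δ3=11100 | 3Δ
t=17: Δ0=11100 Δ1=11000 | 1Δ
t=18: Δ0=11000 Δ1=11100 Δ2=01100 Δ3=01110 | 3Δ
t=19: Δ0=01110 Δ1=01010 | 1Δ

1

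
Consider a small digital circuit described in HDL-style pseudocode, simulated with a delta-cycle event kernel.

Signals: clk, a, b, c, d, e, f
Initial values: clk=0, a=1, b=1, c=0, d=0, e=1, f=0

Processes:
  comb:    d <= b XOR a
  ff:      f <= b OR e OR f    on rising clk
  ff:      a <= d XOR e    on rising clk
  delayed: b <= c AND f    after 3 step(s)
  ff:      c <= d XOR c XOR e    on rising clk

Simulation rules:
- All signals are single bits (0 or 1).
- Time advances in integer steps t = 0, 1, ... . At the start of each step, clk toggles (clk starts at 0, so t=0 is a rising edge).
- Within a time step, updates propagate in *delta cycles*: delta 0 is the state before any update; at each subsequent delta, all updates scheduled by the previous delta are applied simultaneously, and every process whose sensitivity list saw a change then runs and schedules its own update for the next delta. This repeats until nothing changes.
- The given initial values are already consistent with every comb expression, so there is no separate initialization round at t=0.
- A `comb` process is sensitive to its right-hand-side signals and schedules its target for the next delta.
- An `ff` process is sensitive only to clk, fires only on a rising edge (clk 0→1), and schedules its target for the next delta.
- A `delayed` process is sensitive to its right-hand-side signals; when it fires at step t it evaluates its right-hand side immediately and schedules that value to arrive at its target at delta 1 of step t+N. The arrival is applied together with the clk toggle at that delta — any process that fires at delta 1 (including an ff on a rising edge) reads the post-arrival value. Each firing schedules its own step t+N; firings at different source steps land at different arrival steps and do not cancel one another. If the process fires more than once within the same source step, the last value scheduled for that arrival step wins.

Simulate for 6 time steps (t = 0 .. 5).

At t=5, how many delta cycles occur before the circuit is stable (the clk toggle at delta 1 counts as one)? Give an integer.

2

[bits: clk,e,b,a,f,d,c]
t=0: Δ0=0111000 Δ1=1111000 Δ2=1111101 | 2Δ
t=1: Δ0=1111101 Δ1=0111101 | 1Δ
t=2: Δ0=0111101 Δ1=1111101 Δ2=1111100 | 2Δ
t=3: Δ0=1111100 Δ1=0111100 | 1Δ
t=4: Δ0=0111100 Δ1=1111100 Δ2=1111101 | 2Δ
t=5: Δ0=1111101 Δ1=0101101 Δ2=0101111 | 2Δ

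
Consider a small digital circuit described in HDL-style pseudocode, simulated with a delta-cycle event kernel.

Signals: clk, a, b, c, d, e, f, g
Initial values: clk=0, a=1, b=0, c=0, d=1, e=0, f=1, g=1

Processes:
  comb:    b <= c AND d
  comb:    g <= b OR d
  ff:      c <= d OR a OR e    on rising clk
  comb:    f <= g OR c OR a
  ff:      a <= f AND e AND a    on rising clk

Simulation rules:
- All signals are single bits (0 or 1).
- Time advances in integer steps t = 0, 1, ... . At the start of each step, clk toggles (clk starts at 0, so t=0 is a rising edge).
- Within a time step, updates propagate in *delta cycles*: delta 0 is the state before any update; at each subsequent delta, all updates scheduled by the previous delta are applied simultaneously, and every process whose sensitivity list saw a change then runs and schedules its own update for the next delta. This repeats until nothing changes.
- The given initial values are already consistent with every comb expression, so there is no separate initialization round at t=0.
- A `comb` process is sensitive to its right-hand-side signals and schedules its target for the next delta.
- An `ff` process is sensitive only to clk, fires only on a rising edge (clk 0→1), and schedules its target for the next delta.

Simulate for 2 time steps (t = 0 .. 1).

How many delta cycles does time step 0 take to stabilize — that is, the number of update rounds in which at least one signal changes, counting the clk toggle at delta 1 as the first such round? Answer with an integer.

t0.Δ0 g=1 d=1 clk=0 a=1 c=0 f=1 e=0 b=0
t0.Δ1 g=1 d=1 clk=1 a=1 c=0 f=1 e=0 b=0
t0.Δ2 g=1 d=1 clk=1 a=0 c=1 f=1 e=0 b=0
t0.Δ3 g=1 d=1 clk=1 a=0 c=1 f=1 e=0 b=1
t1.Δ0 g=1 d=1 clk=1 a=0 c=1 f=1 e=0 b=1
t1.Δ1 g=1 d=1 clk=0 a=0 c=1 f=1 e=0 b=1

3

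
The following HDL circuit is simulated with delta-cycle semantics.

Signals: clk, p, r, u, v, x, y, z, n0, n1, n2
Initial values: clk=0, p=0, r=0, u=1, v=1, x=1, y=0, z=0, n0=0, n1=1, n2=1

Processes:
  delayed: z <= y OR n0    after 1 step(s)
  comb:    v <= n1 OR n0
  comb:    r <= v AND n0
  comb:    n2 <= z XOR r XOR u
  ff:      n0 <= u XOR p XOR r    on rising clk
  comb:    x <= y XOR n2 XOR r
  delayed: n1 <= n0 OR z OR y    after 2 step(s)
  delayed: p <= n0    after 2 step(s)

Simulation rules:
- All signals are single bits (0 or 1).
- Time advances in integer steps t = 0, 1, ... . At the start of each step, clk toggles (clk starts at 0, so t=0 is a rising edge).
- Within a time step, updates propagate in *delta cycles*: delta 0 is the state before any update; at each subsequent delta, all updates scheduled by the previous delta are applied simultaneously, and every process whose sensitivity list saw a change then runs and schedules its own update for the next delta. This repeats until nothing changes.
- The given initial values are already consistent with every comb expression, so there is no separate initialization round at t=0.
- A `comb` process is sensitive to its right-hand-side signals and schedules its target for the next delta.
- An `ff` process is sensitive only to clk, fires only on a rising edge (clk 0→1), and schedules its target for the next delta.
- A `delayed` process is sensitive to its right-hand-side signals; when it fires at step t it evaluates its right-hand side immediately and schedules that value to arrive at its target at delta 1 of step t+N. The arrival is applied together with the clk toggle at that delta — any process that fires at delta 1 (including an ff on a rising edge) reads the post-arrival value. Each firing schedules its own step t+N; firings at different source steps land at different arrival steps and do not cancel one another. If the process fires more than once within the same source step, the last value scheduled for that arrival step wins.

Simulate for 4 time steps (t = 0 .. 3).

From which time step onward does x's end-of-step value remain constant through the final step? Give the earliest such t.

1

t0.Δ0 x=1 n0=0 y=0 n1=1 r=0 v=1 p=0 z=0 clk=0 n2=1 u=1
t0.Δ1 x=1 n0=0 y=0 n1=1 r=0 v=1 p=0 z=0 clk=1 n2=1 u=1
t0.Δ2 x=1 n0=1 y=0 n1=1 r=0 v=1 p=0 z=0 clk=1 n2=1 u=1
t0.Δ3 x=1 n0=1 y=0 n1=1 r=1 v=1 p=0 z=0 clk=1 n2=1 u=1
t0.Δ4 x=0 n0=1 y=0 n1=1 r=1 v=1 p=0 z=0 clk=1 n2=0 u=1
t0.Δ5 x=1 n0=1 y=0 n1=1 r=1 v=1 p=0 z=0 clk=1 n2=0 u=1
t1.Δ0 x=1 n0=1 y=0 n1=1 r=1 v=1 p=0 z=0 clk=1 n2=0 u=1
t1.Δ1 x=1 n0=1 y=0 n1=1 r=1 v=1 p=0 z=1 clk=0 n2=0 u=1
t1.Δ2 x=1 n0=1 y=0 n1=1 r=1 v=1 p=0 z=1 clk=0 n2=1 u=1
t1.Δ3 x=0 n0=1 y=0 n1=1 r=1 v=1 p=0 z=1 clk=0 n2=1 u=1
t2.Δ0 x=0 n0=1 y=0 n1=1 r=1 v=1 p=0 z=1 clk=0 n2=1 u=1
t2.Δ1 x=0 n0=1 y=0 n1=1 r=1 v=1 p=1 z=1 clk=1 n2=1 u=1
t3.Δ0 x=0 n0=1 y=0 n1=1 r=1 v=1 p=1 z=1 clk=1 n2=1 u=1
t3.Δ1 x=0 n0=1 y=0 n1=1 r=1 v=1 p=1 z=1 clk=0 n2=1 u=1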